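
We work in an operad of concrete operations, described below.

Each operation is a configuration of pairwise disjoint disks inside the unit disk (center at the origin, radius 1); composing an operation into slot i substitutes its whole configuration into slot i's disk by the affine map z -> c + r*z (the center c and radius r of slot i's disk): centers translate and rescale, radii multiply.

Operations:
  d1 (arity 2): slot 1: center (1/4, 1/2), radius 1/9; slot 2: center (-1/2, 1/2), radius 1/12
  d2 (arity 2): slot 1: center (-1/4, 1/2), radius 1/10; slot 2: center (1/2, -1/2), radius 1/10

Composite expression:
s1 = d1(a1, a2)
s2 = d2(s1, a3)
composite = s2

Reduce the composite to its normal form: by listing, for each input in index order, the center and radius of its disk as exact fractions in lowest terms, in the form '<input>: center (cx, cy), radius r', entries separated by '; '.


a1: center (-9/40, 11/20), radius 1/90; a2: center (-3/10, 11/20), radius 1/120; a3: center (1/2, -1/2), radius 1/10

Each a-disk chains the slot maps above it in d2; radii multiply.
input a1: applying the 2 nested substitutions gives center (-9/40, 11/20), radius 1/90
input a2: applying the 2 nested substitutions gives center (-3/10, 11/20), radius 1/120
input a3: applying the 1 nested substitution gives center (1/2, -1/2), radius 1/10


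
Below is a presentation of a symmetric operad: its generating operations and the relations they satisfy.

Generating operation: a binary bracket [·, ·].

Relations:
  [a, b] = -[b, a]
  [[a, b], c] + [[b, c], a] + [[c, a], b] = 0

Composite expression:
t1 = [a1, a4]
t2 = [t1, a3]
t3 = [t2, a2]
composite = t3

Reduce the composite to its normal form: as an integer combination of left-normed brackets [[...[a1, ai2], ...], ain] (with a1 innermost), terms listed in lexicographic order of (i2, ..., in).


[[[a1, a4], a3], a2]

Expand each bracket as ab - ba; the a1-initial words give the coefficients.
Composite bracket: [[[a1, a4], a3], a2]
Applying ab - ba throughout gives 8 signed words (2^3 = 8).
Coefficients come from the a1-initial words:
  a1a4a3a2 appears with sign +1, giving the term +[[[a1, a4], a3], a2]


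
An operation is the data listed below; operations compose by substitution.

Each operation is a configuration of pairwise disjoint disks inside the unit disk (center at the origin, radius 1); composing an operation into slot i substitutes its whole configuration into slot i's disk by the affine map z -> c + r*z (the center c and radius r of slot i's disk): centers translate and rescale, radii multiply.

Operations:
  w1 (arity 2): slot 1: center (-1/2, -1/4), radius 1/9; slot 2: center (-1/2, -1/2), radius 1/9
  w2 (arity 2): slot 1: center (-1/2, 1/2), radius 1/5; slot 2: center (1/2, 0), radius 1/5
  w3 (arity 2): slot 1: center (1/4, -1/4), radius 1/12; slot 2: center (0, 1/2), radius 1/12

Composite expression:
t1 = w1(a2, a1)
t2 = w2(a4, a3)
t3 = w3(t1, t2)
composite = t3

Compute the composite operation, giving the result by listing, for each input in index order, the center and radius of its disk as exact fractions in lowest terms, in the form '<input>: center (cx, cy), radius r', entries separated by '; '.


Follow each a-input down from w3: c' goes to c + r*c', radius to r*r'.
a2: after 2 affine steps, its disk has center (5/24, -13/48), radius 1/108
a1: after 2 affine steps, its disk has center (5/24, -7/24), radius 1/108
a4: after 2 affine steps, its disk has center (-1/24, 13/24), radius 1/60
a3: after 2 affine steps, its disk has center (1/24, 1/2), radius 1/60

a1: center (5/24, -7/24), radius 1/108; a2: center (5/24, -13/48), radius 1/108; a3: center (1/24, 1/2), radius 1/60; a4: center (-1/24, 13/24), radius 1/60


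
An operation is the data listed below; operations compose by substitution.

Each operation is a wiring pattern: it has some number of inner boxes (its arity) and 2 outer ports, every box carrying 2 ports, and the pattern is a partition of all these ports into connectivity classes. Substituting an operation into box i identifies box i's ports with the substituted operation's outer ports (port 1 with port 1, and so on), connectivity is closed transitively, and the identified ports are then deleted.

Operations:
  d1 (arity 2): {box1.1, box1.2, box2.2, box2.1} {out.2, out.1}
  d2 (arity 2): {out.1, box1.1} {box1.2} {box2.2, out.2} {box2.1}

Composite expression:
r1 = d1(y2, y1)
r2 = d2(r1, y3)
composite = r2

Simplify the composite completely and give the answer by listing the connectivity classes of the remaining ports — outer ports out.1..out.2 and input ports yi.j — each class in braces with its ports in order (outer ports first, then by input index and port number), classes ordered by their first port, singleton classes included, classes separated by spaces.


{out.1} {out.2, y3.2} {y1.1, y1.2, y2.1, y2.2} {y3.1}


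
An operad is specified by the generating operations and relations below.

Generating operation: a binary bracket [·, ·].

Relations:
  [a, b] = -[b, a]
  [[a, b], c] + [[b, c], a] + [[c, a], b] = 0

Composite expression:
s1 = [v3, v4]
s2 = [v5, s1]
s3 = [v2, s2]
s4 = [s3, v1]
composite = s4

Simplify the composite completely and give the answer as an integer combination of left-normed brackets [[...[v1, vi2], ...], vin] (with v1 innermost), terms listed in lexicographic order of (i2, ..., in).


A multilinear Lie element is pinned by v1-initial words (v1 innermost).
Composite bracket: [[v2, [v5, [v3, v4]]], v1]
Each bracket splits as ab - ba, giving 16 signed words (2^4 = 16).
Collect the words opening with v1:
  from v1v2v3v4v5, sign +1: term +[[[[v1, v2], v3], v4], v5]
  from v1v2v4v3v5, sign -1: term -[[[[v1, v2], v4], v3], v5]
  from v1v2v5v3v4, sign -1: term -[[[[v1, v2], v5], v3], v4]
  from v1v2v5v4v3, sign +1: term +[[[[v1, v2], v5], v4], v3]
  from v1v3v4v5v2, sign -1: term -[[[[v1, v3], v4], v5], v2]
  from v1v4v3v5v2, sign +1: term +[[[[v1, v4], v3], v5], v2]
  from v1v5v3v4v2, sign +1: term +[[[[v1, v5], v3], v4], v2]
  from v1v5v4v3v2, sign -1: term -[[[[v1, v5], v4], v3], v2]

[[[[v1, v2], v3], v4], v5] - [[[[v1, v2], v4], v3], v5] - [[[[v1, v2], v5], v3], v4] + [[[[v1, v2], v5], v4], v3] - [[[[v1, v3], v4], v5], v2] + [[[[v1, v4], v3], v5], v2] + [[[[v1, v5], v3], v4], v2] - [[[[v1, v5], v4], v3], v2]


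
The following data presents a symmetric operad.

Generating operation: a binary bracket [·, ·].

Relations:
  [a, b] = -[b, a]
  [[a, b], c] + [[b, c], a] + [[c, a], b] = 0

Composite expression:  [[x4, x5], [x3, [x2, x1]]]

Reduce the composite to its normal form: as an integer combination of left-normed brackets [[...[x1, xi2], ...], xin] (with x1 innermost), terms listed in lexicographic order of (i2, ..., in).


-[[[[x1, x2], x3], x4], x5] + [[[[x1, x2], x3], x5], x4]


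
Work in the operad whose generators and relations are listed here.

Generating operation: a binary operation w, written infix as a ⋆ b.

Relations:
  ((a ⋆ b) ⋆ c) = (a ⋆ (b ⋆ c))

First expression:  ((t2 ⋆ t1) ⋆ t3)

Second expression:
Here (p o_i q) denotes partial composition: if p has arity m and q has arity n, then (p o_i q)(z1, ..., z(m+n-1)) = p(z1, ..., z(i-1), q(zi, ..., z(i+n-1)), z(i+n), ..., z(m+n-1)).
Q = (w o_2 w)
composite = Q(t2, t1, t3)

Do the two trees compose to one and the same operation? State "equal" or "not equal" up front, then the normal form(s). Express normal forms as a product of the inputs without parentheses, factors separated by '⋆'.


Reducing the first expression gives t2 ⋆ t1 ⋆ t3
Reducing the second expression gives t2 ⋆ t1 ⋆ t3
Same normal form: equal.

equal — both sides give t2 ⋆ t1 ⋆ t3


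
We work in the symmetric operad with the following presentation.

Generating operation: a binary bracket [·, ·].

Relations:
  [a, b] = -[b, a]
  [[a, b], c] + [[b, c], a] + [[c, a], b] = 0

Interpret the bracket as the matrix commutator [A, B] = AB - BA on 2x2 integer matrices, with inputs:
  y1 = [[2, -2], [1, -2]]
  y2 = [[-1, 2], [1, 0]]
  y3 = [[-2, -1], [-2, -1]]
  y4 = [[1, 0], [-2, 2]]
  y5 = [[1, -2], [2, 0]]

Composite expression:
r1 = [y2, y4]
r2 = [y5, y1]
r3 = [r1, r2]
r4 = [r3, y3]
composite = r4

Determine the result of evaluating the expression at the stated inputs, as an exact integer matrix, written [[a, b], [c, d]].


[[156, -120], [84, -156]]

[y2, y4] = [[-4, 2], [-3, 4]]
[y5, y1] = [[2, 6], [7, -2]]
[[y2, y4], [y5, y1]] = [[32, -56], [44, -32]]
[[[y2, y4], [y5, y1]], y3] = [[156, -120], [84, -156]]


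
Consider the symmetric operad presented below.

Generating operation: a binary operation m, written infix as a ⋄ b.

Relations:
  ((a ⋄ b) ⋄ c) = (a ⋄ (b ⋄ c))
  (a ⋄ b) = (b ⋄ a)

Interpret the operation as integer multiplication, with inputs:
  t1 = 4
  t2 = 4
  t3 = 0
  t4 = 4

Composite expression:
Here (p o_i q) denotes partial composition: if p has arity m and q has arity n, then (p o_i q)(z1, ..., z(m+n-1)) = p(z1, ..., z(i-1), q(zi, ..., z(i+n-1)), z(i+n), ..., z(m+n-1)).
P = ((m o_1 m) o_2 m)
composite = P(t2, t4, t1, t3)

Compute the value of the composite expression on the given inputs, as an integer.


(t4 ⋄ t1) = 16
(t2 ⋄ (t4 ⋄ t1)) = 64
((t2 ⋄ (t4 ⋄ t1)) ⋄ t3) = 0

0


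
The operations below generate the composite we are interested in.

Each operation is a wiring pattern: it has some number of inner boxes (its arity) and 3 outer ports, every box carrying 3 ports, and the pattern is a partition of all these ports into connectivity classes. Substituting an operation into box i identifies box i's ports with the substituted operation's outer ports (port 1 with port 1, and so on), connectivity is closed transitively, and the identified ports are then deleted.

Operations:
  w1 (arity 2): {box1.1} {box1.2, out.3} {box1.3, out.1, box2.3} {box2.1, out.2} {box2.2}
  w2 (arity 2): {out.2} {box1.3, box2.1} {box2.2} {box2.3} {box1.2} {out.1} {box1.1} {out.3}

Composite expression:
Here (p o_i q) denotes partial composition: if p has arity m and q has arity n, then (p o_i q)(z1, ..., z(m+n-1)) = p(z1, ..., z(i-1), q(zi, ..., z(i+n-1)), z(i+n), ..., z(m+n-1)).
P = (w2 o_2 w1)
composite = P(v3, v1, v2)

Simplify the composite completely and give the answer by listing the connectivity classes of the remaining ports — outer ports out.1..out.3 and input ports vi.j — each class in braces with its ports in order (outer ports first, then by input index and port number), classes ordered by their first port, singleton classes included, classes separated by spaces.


Connectivity passes through glued w2-boundaries; trace each wire chain.
stage w1: inputs (v1, v2), connectivity {out.1, v1.3, v2.3} {out.2, v2.1} {out.3, v1.2} {v1.1} {v2.2}, out.j its boundary
stage w2: inputs (v3, v1, v2), connectivity {out.1} {out.2} {out.3} {v1.1} {v1.2} {v1.3, v2.3, v3.3} {v2.1} {v2.2} {v3.1} {v3.2}, out.j its boundary

{out.1} {out.2} {out.3} {v1.1} {v1.2} {v1.3, v2.3, v3.3} {v2.1} {v2.2} {v3.1} {v3.2}


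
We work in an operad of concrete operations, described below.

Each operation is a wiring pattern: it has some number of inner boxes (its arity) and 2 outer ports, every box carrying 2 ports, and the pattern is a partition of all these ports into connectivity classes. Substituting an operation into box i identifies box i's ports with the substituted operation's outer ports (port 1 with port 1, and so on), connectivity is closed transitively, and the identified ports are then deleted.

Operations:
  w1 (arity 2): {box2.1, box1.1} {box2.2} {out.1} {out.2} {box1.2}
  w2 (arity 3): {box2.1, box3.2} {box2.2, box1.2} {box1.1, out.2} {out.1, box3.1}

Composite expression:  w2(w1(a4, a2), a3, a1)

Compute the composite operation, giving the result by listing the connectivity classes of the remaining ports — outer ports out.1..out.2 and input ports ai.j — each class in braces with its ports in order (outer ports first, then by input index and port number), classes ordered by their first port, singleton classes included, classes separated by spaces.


Connectivity passes through glued w2-boundaries; trace each wire chain.
w1 over (a4, a2) gives {out.1} {out.2} {a2.1, a4.1} {a2.2} {a4.2}, out.j being that stage's outer ports
w2 over (a4, a2, a3, a1) gives {out.1, a1.1} {out.2} {a1.2, a3.1} {a2.1, a4.1} {a2.2} {a3.2} {a4.2}, out.j being that stage's outer ports

{out.1, a1.1} {out.2} {a1.2, a3.1} {a2.1, a4.1} {a2.2} {a3.2} {a4.2}


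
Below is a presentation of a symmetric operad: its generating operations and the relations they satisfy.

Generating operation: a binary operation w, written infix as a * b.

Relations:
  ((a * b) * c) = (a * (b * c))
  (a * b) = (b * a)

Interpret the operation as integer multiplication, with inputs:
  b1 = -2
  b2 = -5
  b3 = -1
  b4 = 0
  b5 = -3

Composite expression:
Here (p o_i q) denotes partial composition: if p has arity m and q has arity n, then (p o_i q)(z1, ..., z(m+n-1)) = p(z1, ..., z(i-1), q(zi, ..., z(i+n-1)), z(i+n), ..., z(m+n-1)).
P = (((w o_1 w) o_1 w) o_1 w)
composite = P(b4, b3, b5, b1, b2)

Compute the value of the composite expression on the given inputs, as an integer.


(b4 * b3) = 0
((b4 * b3) * b5) = 0
(((b4 * b3) * b5) * b1) = 0
((((b4 * b3) * b5) * b1) * b2) = 0

0


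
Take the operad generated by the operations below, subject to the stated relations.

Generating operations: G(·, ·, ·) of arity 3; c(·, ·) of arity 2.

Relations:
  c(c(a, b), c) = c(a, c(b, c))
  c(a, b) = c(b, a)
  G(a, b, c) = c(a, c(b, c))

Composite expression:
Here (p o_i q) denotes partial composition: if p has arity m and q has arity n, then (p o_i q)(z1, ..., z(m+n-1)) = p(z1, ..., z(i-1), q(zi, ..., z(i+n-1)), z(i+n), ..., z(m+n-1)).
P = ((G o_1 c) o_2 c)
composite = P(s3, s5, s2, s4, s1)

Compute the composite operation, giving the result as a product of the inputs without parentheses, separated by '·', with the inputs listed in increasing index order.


s1 · s2 · s3 · s4 · s5

Key point: G commutes, so take the s-inputs in any fixed order.
c(s5, s2) unparenthesizes to s5 · s2
c(s3, c(s5, s2)) unparenthesizes to s3 · s5 · s2
G(c(s3, c(s5, s2)), s4, s1) unparenthesizes to s3 · s5 · s2 · s4 · s1
rearranged into index order: s1 · s2 · s3 · s4 · s5


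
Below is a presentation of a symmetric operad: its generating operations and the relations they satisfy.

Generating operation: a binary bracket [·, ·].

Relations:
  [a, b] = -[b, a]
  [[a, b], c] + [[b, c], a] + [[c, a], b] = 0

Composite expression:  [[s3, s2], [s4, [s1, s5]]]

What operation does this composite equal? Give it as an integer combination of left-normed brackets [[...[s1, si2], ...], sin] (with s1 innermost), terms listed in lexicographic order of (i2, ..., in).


-[[[[s1, s5], s4], s2], s3] + [[[[s1, s5], s4], s3], s2]

Left-normed coefficients sit on the s1-initial expansion words.
Composite bracket: [[s3, s2], [s4, [s1, s5]]]
Applying ab - ba throughout gives 16 signed words (2^4 = 16).
Collect the words opening with s1:
  the word s1s5s4s2s3 carries sign -1 and contributes -[[[[s1, s5], s4], s2], s3]
  the word s1s5s4s3s2 carries sign +1 and contributes +[[[[s1, s5], s4], s3], s2]


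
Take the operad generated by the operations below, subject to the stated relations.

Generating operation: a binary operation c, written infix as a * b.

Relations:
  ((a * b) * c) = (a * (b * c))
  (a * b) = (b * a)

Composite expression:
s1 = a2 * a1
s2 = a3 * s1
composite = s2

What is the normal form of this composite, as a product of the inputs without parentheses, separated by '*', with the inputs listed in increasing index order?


a1 * a2 * a3

Shape and order are irrelevant to c; the a-input set decides.
(a2 * a1) collapses to a2 * a1
(a3 * (a2 * a1)) collapses to a3 * a2 * a1
sorting the factors by input index: a1 * a2 * a3


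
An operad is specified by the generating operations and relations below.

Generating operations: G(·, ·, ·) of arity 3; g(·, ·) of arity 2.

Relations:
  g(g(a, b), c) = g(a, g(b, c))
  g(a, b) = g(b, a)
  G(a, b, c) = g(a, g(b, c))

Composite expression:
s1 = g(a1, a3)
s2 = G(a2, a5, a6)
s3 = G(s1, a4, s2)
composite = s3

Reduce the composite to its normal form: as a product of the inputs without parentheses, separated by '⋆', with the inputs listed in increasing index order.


a1 ⋆ a2 ⋆ a3 ⋆ a4 ⋆ a5 ⋆ a6

Key point: G commutes, so take the a-inputs in any fixed order.
g(a1, a3) reduces to a1 ⋆ a3
G(a2, a5, a6) reduces to a2 ⋆ a5 ⋆ a6
G(g(a1, a3), a4, G(a2, a5, a6)) reduces to a1 ⋆ a3 ⋆ a4 ⋆ a2 ⋆ a5 ⋆ a6
the factors in increasing index order: a1 ⋆ a2 ⋆ a3 ⋆ a4 ⋆ a5 ⋆ a6


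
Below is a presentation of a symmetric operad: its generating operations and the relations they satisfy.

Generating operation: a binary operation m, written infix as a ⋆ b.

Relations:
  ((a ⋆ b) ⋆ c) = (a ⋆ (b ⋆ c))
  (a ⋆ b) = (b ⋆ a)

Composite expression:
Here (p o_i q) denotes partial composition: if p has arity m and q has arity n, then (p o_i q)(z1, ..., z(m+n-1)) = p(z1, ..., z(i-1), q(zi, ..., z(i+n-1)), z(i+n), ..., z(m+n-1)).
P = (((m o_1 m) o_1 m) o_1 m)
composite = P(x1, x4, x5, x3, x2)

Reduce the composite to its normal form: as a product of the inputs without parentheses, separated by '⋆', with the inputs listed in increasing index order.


x1 ⋆ x2 ⋆ x3 ⋆ x4 ⋆ x5

Any arrangement under m is one operation, so sort the x-inputs.
(x1 ⋆ x4) unparenthesizes to x1 ⋆ x4
((x1 ⋆ x4) ⋆ x5) unparenthesizes to x1 ⋆ x4 ⋆ x5
(((x1 ⋆ x4) ⋆ x5) ⋆ x3) unparenthesizes to x1 ⋆ x4 ⋆ x5 ⋆ x3
((((x1 ⋆ x4) ⋆ x5) ⋆ x3) ⋆ x2) unparenthesizes to x1 ⋆ x4 ⋆ x5 ⋆ x3 ⋆ x2
rearranged into index order: x1 ⋆ x2 ⋆ x3 ⋆ x4 ⋆ x5


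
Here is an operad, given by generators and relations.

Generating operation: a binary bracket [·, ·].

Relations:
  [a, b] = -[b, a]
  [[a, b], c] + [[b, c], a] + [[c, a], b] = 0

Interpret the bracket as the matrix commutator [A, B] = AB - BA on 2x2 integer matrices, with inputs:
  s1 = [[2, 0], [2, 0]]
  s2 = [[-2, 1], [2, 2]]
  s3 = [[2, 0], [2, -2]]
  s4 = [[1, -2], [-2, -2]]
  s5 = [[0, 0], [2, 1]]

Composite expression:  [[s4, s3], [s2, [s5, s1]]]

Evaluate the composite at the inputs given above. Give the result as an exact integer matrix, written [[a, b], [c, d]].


[s4, s3] = [[-4, 8], [-14, 4]]
[s5, s1] = [[0, 0], [6, 0]]
[s2, [s5, s1]] = [[6, 0], [24, -6]]
[[s4, s3], [s2, [s5, s1]]] = [[192, -96], [24, -192]]

[[192, -96], [24, -192]]


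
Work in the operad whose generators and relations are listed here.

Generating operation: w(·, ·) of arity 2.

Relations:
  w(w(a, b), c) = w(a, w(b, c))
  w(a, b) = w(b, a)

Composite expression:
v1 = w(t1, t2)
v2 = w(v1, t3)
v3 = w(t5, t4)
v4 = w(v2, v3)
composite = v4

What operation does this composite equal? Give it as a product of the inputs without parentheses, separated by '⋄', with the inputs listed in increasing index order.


t1 ⋄ t2 ⋄ t3 ⋄ t4 ⋄ t5

Reordering under w is free, so list the t-inputs canonically.
w(t1, t2) reduces to t1 ⋄ t2
w(w(t1, t2), t3) reduces to t1 ⋄ t2 ⋄ t3
w(t5, t4) reduces to t5 ⋄ t4
w(w(w(t1, t2), t3), w(t5, t4)) reduces to t1 ⋄ t2 ⋄ t3 ⋄ t5 ⋄ t4
putting the inputs in ascending order: t1 ⋄ t2 ⋄ t3 ⋄ t4 ⋄ t5


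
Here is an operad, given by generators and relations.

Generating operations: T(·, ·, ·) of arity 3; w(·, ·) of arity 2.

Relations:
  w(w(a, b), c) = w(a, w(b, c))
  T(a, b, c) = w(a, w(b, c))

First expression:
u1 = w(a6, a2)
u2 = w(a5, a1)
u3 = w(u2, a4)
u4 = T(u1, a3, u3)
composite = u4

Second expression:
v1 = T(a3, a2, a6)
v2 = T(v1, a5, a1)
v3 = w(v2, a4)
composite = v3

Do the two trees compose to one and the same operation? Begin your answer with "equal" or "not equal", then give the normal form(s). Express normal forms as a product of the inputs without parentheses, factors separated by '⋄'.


In normal form, the first expression is a6 ⋄ a2 ⋄ a3 ⋄ a5 ⋄ a1 ⋄ a4
In normal form, the second expression is a3 ⋄ a2 ⋄ a6 ⋄ a5 ⋄ a1 ⋄ a4
The forms do not match — not equal.

not equal: they reduce to a6 ⋄ a2 ⋄ a3 ⋄ a5 ⋄ a1 ⋄ a4 and a3 ⋄ a2 ⋄ a6 ⋄ a5 ⋄ a1 ⋄ a4


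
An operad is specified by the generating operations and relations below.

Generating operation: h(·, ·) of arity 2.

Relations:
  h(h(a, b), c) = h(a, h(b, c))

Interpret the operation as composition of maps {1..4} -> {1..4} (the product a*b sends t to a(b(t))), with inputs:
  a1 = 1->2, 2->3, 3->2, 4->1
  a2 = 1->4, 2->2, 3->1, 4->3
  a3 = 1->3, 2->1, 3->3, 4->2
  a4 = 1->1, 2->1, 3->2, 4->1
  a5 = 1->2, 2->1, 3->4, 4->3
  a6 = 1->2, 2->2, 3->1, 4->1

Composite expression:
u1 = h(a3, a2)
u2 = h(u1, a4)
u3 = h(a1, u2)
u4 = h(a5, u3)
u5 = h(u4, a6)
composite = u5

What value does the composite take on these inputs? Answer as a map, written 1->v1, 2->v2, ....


1->4, 2->4, 3->4, 4->4

h(a3, a2) = 1->2, 2->1, 3->3, 4->3
h(h(a3, a2), a4) = 1->2, 2->2, 3->1, 4->2
h(a1, h(h(a3, a2), a4)) = 1->3, 2->3, 3->2, 4->3
h(a5, h(a1, h(h(a3, a2), a4))) = 1->4, 2->4, 3->1, 4->4
h(h(a5, h(a1, h(h(a3, a2), a4))), a6) = 1->4, 2->4, 3->4, 4->4


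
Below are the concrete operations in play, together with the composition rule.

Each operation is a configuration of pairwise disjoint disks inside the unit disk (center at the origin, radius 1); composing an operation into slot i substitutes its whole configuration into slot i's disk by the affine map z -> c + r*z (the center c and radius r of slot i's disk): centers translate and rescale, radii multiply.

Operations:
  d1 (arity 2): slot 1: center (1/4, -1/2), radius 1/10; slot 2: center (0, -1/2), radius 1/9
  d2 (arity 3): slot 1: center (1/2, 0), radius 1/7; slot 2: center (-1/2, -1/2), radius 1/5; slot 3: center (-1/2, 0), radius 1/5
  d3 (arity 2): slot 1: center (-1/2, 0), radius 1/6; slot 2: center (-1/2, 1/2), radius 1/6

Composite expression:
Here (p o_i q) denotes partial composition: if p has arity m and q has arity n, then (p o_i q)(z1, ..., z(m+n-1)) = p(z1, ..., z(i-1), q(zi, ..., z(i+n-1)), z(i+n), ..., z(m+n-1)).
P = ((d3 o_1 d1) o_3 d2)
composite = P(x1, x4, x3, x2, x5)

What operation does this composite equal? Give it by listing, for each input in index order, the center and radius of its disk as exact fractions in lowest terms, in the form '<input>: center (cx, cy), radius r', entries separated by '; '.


Below d3, radii multiply path by path; the x-disk centers shift.
input x1: composing its 2 substitution steps yields center (-11/24, -1/12), radius 1/60
input x4: composing its 2 substitution steps yields center (-1/2, -1/12), radius 1/54
input x3: composing its 2 substitution steps yields center (-5/12, 1/2), radius 1/42
input x2: composing its 2 substitution steps yields center (-7/12, 5/12), radius 1/30
input x5: composing its 2 substitution steps yields center (-7/12, 1/2), radius 1/30

x1: center (-11/24, -1/12), radius 1/60; x2: center (-7/12, 5/12), radius 1/30; x3: center (-5/12, 1/2), radius 1/42; x4: center (-1/2, -1/12), radius 1/54; x5: center (-7/12, 1/2), radius 1/30


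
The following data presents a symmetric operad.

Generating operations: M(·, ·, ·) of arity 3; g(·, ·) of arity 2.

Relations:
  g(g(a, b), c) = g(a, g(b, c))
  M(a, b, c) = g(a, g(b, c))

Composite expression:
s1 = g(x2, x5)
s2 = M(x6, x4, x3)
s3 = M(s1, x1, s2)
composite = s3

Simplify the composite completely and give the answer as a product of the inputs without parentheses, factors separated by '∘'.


x2 ∘ x5 ∘ x1 ∘ x6 ∘ x4 ∘ x3

Every regrouping of M is equal, so read the x-inputs in written order.
g(x2, x5) spells out as x2 ∘ x5
M(x6, x4, x3) spells out as x6 ∘ x4 ∘ x3
M(g(x2, x5), x1, M(x6, x4, x3)) spells out as x2 ∘ x5 ∘ x1 ∘ x6 ∘ x4 ∘ x3


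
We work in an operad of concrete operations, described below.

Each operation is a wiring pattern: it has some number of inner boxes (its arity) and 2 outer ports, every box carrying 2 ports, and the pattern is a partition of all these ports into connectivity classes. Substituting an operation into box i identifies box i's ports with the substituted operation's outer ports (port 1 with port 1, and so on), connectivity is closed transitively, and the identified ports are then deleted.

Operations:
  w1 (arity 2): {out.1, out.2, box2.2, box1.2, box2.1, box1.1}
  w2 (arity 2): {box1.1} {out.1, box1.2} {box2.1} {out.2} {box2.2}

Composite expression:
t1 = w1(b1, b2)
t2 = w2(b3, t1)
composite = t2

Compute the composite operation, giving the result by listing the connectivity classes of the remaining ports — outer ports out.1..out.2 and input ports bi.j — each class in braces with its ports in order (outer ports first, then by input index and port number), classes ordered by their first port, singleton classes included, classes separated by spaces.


Reachability decides: close wires over w2-identified ports.
through w1, on inputs (b1, b2): {out.1, out.2, b1.1, b1.2, b2.1, b2.2} (out.j = stage outer ports)
through w2, on inputs (b3, b1, b2): {out.1, b3.2} {out.2} {b1.1, b1.2, b2.1, b2.2} {b3.1} (out.j = stage outer ports)

{out.1, b3.2} {out.2} {b1.1, b1.2, b2.1, b2.2} {b3.1}


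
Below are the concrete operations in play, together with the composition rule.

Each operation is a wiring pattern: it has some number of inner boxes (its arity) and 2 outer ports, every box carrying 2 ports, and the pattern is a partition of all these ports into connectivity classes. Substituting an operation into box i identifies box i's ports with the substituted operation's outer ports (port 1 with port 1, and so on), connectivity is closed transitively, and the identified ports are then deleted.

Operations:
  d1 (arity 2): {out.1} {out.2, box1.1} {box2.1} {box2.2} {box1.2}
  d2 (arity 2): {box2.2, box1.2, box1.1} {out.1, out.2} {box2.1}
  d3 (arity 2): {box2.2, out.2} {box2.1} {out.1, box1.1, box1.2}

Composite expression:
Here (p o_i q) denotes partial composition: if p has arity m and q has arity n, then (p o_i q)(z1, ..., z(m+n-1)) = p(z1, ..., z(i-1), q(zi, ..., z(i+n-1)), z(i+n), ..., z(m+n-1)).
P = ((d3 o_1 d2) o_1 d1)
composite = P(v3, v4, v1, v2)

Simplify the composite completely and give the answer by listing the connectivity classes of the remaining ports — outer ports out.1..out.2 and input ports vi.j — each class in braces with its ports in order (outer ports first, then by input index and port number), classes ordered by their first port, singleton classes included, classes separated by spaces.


Connectivity passes through glued d3-boundaries; trace each wire chain.
composing d1 on (v3, v4), with out.j its own outer ports: {out.1} {out.2, v3.1} {v3.2} {v4.1} {v4.2}
composing d2 on (v3, v4, v1), with out.j its own outer ports: {out.1, out.2} {v1.1} {v1.2, v3.1} {v3.2} {v4.1} {v4.2}
composing d3 on (v3, v4, v1, v2), with out.j its own outer ports: {out.1} {out.2, v2.2} {v1.1} {v1.2, v3.1} {v2.1} {v3.2} {v4.1} {v4.2}

{out.1} {out.2, v2.2} {v1.1} {v1.2, v3.1} {v2.1} {v3.2} {v4.1} {v4.2}


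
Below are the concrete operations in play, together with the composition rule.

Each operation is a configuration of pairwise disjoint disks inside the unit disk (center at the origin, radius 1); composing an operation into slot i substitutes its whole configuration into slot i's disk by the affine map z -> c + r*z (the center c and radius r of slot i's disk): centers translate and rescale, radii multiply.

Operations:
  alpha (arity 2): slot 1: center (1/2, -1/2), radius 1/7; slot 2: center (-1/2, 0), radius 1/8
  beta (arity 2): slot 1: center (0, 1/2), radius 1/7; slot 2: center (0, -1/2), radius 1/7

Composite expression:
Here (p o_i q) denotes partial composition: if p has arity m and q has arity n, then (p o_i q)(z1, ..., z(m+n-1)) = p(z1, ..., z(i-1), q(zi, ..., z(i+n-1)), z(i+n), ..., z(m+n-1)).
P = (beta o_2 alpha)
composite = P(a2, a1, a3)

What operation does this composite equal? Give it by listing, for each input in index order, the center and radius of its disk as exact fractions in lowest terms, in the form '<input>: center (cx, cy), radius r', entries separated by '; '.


a1: center (1/14, -4/7), radius 1/49; a2: center (0, 1/2), radius 1/7; a3: center (-1/14, -1/2), radius 1/56

Below beta, radii multiply path by path; the a-disk centers shift.
tracing a2 down its 1-map path: center (0, 1/2), radius 1/7
tracing a1 down its 2-map path: center (1/14, -4/7), radius 1/49
tracing a3 down its 2-map path: center (-1/14, -1/2), radius 1/56


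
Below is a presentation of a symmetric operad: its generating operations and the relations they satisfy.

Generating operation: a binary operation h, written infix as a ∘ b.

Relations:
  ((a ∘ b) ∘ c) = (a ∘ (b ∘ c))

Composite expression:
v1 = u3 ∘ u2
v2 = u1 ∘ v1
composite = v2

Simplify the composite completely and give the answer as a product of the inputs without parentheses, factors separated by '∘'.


u1 ∘ u3 ∘ u2

Under associativity of h, the answer is the u's in reading order.
(u3 ∘ u2) linearizes to u3 ∘ u2
(u1 ∘ (u3 ∘ u2)) linearizes to u1 ∘ u3 ∘ u2


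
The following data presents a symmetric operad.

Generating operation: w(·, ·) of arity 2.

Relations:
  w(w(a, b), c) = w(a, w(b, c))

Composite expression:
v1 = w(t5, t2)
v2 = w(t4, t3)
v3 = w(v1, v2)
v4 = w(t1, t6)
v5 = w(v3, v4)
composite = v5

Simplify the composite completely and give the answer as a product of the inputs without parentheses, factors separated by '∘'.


t5 ∘ t2 ∘ t4 ∘ t3 ∘ t1 ∘ t6

Associativity of w dissolves the nesting; only the t-input order survives.
w(t5, t2) linearizes to t5 ∘ t2
w(t4, t3) linearizes to t4 ∘ t3
w(w(t5, t2), w(t4, t3)) linearizes to t5 ∘ t2 ∘ t4 ∘ t3
w(t1, t6) linearizes to t1 ∘ t6
w(w(w(t5, t2), w(t4, t3)), w(t1, t6)) linearizes to t5 ∘ t2 ∘ t4 ∘ t3 ∘ t1 ∘ t6


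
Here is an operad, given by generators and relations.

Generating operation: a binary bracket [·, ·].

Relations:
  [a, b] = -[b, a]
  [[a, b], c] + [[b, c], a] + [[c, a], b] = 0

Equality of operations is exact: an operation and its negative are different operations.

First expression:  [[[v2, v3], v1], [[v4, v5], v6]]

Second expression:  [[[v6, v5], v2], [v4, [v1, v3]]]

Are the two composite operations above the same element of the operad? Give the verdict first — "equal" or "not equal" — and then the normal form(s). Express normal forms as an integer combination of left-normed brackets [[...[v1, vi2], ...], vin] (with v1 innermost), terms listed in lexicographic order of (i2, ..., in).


In normal form, the first expression is -[[[[[v1, v2], v3], v4], v5], v6] + [[[[[v1, v2], v3], v5], v4], v6] + [[[[[v1, v2], v3], v6], v4], v5] - [[[[[v1, v2], v3], v6], v5], v4] + [[[[[v1, v3], v2], v4], v5], v6] - [[[[[v1, v3], v2], v5], v4], v6] - [[[[[v1, v3], v2], v6], v4], v5] + [[[[[v1, v3], v2], v6], v5], v4]
In normal form, the second expression is [[[[[v1, v3], v4], v2], v5], v6] - [[[[[v1, v3], v4], v2], v6], v5] - [[[[[v1, v3], v4], v5], v6], v2] + [[[[[v1, v3], v4], v6], v5], v2]
The normal forms differ: not equal.

not equal — first -[[[[[v1, v2], v3], v4], v5], v6] + [[[[[v1, v2], v3], v5], v4], v6] + [[[[[v1, v2], v3], v6], v4], v5] - [[[[[v1, v2], v3], v6], v5], v4] + [[[[[v1, v3], v2], v4], v5], v6] - [[[[[v1, v3], v2], v5], v4], v6] - [[[[[v1, v3], v2], v6], v4], v5] + [[[[[v1, v3], v2], v6], v5], v4], second [[[[[v1, v3], v4], v2], v5], v6] - [[[[[v1, v3], v4], v2], v6], v5] - [[[[[v1, v3], v4], v5], v6], v2] + [[[[[v1, v3], v4], v6], v5], v2]


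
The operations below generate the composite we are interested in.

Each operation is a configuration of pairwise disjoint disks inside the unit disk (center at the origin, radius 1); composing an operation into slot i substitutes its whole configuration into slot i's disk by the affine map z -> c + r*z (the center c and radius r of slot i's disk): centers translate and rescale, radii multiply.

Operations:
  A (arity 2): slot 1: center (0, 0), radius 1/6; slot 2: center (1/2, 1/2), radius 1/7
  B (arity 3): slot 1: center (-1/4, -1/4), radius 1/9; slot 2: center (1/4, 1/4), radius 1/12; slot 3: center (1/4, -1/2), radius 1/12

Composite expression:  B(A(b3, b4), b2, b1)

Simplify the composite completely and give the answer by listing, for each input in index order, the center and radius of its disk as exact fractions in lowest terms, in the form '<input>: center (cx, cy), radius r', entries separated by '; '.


b1: center (1/4, -1/2), radius 1/12; b2: center (1/4, 1/4), radius 1/12; b3: center (-1/4, -1/4), radius 1/54; b4: center (-7/36, -7/36), radius 1/63


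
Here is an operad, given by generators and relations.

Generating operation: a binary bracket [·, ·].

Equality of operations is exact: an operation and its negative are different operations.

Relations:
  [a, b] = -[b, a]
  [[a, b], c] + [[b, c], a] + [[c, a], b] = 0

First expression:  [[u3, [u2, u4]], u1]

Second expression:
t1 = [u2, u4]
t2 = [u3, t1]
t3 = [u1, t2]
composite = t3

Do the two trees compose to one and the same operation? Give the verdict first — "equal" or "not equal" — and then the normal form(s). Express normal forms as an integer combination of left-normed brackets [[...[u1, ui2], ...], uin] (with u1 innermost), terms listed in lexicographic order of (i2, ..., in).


not equal; the first gives [[[u1, u2], u4], u3] - [[[u1, u3], u2], u4] + [[[u1, u3], u4], u2] - [[[u1, u4], u2], u3] and the second -[[[u1, u2], u4], u3] + [[[u1, u3], u2], u4] - [[[u1, u3], u4], u2] + [[[u1, u4], u2], u3]

In normal form, the first expression is [[[u1, u2], u4], u3] - [[[u1, u3], u2], u4] + [[[u1, u3], u4], u2] - [[[u1, u4], u2], u3]
In normal form, the second expression is -[[[u1, u2], u4], u3] + [[[u1, u3], u2], u4] - [[[u1, u3], u4], u2] + [[[u1, u4], u2], u3]
Distinct normal forms: not equal.


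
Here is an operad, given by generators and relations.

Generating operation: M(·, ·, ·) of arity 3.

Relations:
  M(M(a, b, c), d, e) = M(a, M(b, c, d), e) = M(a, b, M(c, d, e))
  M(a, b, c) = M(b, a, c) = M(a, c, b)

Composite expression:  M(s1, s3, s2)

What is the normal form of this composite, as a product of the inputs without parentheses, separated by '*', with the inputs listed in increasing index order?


s1 * s2 * s3

Any arrangement under M is one operation, so sort the s-inputs.
M(s1, s3, s2) collapses to s1 * s3 * s2
the factors in increasing index order: s1 * s2 * s3


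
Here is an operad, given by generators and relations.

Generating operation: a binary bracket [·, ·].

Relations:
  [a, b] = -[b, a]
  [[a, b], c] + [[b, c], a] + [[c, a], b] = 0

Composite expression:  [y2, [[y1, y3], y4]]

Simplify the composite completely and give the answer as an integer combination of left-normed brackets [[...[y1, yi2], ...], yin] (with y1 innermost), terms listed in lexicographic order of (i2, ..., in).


Skip Jacobi rewriting: expand, keep y1-initial words, read off terms.
Composite bracket: [y2, [[y1, y3], y4]]
Full expansion: 8 signed words from ab - ba (2^3 = 8).
Keep just the words that open with y1:
  sign of y1y3y4y2 is -1, so it contributes -[[[y1, y3], y4], y2]

-[[[y1, y3], y4], y2]


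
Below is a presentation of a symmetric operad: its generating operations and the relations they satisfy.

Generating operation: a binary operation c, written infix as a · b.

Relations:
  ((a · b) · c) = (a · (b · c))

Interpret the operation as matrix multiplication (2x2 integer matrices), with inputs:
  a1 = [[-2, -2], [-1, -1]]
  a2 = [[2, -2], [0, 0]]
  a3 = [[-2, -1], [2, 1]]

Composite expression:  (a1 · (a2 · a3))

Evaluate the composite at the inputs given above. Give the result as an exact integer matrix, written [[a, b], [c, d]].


[[16, 8], [8, 4]]

(a2 · a3) = [[-8, -4], [0, 0]]
(a1 · (a2 · a3)) = [[16, 8], [8, 4]]


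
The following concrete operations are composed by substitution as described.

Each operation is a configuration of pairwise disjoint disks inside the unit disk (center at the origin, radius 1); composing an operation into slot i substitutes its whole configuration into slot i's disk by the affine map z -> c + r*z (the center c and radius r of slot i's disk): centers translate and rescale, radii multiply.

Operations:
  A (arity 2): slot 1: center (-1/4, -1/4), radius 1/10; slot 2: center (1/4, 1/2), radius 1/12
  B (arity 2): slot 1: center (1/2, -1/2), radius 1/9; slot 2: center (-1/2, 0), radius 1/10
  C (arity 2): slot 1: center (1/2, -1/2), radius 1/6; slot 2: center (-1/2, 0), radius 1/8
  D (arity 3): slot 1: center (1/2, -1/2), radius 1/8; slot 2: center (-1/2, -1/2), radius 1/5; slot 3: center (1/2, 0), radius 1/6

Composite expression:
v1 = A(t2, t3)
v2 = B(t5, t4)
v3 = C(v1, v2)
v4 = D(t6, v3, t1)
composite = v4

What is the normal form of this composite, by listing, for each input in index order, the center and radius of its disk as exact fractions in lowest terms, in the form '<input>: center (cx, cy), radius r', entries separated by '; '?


Nesting under D composes maps z -> c + r*z down each t-path.
t6 passes through 1 substitution, ending at center (1/2, -1/2), radius 1/8
t2 passes through 3 substitutions, ending at center (-49/120, -73/120), radius 1/300
t3 passes through 3 substitutions, ending at center (-47/120, -7/12), radius 1/360
t5 passes through 3 substitutions, ending at center (-47/80, -41/80), radius 1/360
t4 passes through 3 substitutions, ending at center (-49/80, -1/2), radius 1/400
t1 passes through 1 substitution, ending at center (1/2, 0), radius 1/6

t1: center (1/2, 0), radius 1/6; t2: center (-49/120, -73/120), radius 1/300; t3: center (-47/120, -7/12), radius 1/360; t4: center (-49/80, -1/2), radius 1/400; t5: center (-47/80, -41/80), radius 1/360; t6: center (1/2, -1/2), radius 1/8


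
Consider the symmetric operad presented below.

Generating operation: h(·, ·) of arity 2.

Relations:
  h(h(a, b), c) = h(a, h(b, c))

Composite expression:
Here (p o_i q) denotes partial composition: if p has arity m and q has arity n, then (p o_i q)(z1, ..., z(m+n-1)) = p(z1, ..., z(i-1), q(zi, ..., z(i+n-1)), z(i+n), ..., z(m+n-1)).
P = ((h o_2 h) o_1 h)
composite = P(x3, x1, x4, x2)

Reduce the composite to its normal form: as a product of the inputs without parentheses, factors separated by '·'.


All parenthesizations of h agree; list the x-inputs left to right.
h(x3, x1) collapses to x3 · x1
h(x4, x2) collapses to x4 · x2
h(h(x3, x1), h(x4, x2)) collapses to x3 · x1 · x4 · x2

x3 · x1 · x4 · x2


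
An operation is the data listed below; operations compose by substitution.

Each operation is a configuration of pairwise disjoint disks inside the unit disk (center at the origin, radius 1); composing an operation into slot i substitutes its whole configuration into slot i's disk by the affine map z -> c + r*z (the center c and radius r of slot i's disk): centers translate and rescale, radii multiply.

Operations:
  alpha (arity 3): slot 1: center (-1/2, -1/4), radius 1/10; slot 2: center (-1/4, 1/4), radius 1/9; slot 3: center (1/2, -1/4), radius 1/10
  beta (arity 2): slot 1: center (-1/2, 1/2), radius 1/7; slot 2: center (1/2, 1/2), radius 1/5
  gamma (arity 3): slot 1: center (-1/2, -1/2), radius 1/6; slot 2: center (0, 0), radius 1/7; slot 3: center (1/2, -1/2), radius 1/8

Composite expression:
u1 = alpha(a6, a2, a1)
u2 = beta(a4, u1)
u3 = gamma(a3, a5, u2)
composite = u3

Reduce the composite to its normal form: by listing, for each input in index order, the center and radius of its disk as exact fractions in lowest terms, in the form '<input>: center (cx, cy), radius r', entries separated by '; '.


a1: center (23/40, -71/160), radius 1/400; a2: center (89/160, -69/160), radius 1/360; a3: center (-1/2, -1/2), radius 1/6; a4: center (7/16, -7/16), radius 1/56; a5: center (0, 0), radius 1/7; a6: center (11/20, -71/160), radius 1/400

Affine substitution under gamma: radii multiply and a-centers shift.
tracing a3 down its 1-map path: center (-1/2, -1/2), radius 1/6
tracing a5 down its 1-map path: center (0, 0), radius 1/7
tracing a4 down its 2-map path: center (7/16, -7/16), radius 1/56
tracing a6 down its 3-map path: center (11/20, -71/160), radius 1/400
tracing a2 down its 3-map path: center (89/160, -69/160), radius 1/360
tracing a1 down its 3-map path: center (23/40, -71/160), radius 1/400


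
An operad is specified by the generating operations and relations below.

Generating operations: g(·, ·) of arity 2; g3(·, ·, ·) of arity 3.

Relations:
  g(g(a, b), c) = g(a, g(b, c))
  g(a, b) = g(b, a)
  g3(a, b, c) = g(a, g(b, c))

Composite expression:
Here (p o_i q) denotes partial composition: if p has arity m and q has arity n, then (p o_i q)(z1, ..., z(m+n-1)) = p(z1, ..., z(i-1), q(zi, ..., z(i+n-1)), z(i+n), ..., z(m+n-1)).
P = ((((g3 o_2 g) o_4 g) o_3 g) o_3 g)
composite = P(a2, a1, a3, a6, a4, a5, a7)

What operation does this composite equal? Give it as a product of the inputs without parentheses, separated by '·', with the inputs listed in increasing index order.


a1 · a2 · a3 · a4 · a5 · a6 · a7

With g3 associative and commutative, the a-input set is all that matters.
g(a3, a6) flattens to a3 · a6
g(g(a3, a6), a4) flattens to a3 · a6 · a4
g(a1, g(g(a3, a6), a4)) flattens to a1 · a3 · a6 · a4
g(a5, a7) flattens to a5 · a7
g3(a2, g(a1, g(g(a3, a6), a4)), g(a5, a7)) flattens to a2 · a1 · a3 · a6 · a4 · a5 · a7
commutativity sorts the factors: a1 · a2 · a3 · a4 · a5 · a6 · a7
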